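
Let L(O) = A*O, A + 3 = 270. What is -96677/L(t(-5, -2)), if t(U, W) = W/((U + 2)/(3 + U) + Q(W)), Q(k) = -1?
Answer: 96677/1068 ≈ 90.521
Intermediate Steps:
A = 267 (A = -3 + 270 = 267)
t(U, W) = W/(-1 + (2 + U)/(3 + U)) (t(U, W) = W/((U + 2)/(3 + U) - 1) = W/((2 + U)/(3 + U) - 1) = W/(-1 + (2 + U)/(3 + U)))
L(O) = 267*O
-96677/L(t(-5, -2)) = -96677*1/(534*(3 - 5)) = -96677/(267*(-1*(-2)*(-2))) = -96677/(267*(-4)) = -96677/(-1068) = -96677*(-1/1068) = 96677/1068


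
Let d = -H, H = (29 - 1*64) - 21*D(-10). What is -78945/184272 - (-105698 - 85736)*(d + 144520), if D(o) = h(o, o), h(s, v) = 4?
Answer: 1700758222525909/61424 ≈ 2.7689e+10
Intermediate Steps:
D(o) = 4
H = -119 (H = (29 - 1*64) - 21*4 = (29 - 64) - 84 = -35 - 84 = -119)
d = 119 (d = -1*(-119) = 119)
-78945/184272 - (-105698 - 85736)*(d + 144520) = -78945/184272 - (-105698 - 85736)*(119 + 144520) = -78945*1/184272 - (-191434)*144639 = -26315/61424 - 1*(-27688822326) = -26315/61424 + 27688822326 = 1700758222525909/61424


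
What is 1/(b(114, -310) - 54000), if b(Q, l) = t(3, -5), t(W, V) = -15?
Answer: -1/54015 ≈ -1.8513e-5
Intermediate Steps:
b(Q, l) = -15
1/(b(114, -310) - 54000) = 1/(-15 - 54000) = 1/(-54015) = -1/54015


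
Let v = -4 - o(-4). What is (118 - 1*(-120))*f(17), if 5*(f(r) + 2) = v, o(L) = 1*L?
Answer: -476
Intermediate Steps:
o(L) = L
v = 0 (v = -4 - 1*(-4) = -4 + 4 = 0)
f(r) = -2 (f(r) = -2 + (1/5)*0 = -2 + 0 = -2)
(118 - 1*(-120))*f(17) = (118 - 1*(-120))*(-2) = (118 + 120)*(-2) = 238*(-2) = -476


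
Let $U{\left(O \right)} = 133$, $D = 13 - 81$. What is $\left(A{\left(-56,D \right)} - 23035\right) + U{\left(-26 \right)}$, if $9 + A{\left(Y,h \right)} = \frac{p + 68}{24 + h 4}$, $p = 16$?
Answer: $- \frac{1420503}{62} \approx -22911.0$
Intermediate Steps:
$D = -68$
$A{\left(Y,h \right)} = -9 + \frac{84}{24 + 4 h}$ ($A{\left(Y,h \right)} = -9 + \frac{16 + 68}{24 + h 4} = -9 + \frac{84}{24 + 4 h}$)
$\left(A{\left(-56,D \right)} - 23035\right) + U{\left(-26 \right)} = \left(\frac{3 \left(-11 - -204\right)}{6 - 68} - 23035\right) + 133 = \left(\frac{3 \left(-11 + 204\right)}{-62} - 23035\right) + 133 = \left(3 \left(- \frac{1}{62}\right) 193 - 23035\right) + 133 = \left(- \frac{579}{62} - 23035\right) + 133 = - \frac{1428749}{62} + 133 = - \frac{1420503}{62}$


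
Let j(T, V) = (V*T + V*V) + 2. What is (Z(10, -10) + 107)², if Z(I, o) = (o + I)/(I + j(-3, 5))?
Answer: 11449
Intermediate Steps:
j(T, V) = 2 + V² + T*V (j(T, V) = (T*V + V²) + 2 = (V² + T*V) + 2 = 2 + V² + T*V)
Z(I, o) = (I + o)/(12 + I) (Z(I, o) = (o + I)/(I + (2 + 5² - 3*5)) = (I + o)/(I + (2 + 25 - 15)) = (I + o)/(I + 12) = (I + o)/(12 + I))
(Z(10, -10) + 107)² = ((10 - 10)/(12 + 10) + 107)² = (0/22 + 107)² = ((1/22)*0 + 107)² = (0 + 107)² = 107² = 11449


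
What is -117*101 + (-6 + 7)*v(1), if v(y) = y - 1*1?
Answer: -11817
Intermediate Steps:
v(y) = -1 + y (v(y) = y - 1 = -1 + y)
-117*101 + (-6 + 7)*v(1) = -117*101 + (-6 + 7)*(-1 + 1) = -11817 + 1*0 = -11817 + 0 = -11817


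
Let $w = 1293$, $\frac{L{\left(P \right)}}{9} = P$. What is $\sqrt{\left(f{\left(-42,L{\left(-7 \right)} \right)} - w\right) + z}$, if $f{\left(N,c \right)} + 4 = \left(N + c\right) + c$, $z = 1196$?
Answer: $i \sqrt{269} \approx 16.401 i$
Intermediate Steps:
$L{\left(P \right)} = 9 P$
$f{\left(N,c \right)} = -4 + N + 2 c$ ($f{\left(N,c \right)} = -4 + \left(\left(N + c\right) + c\right) = -4 + \left(N + 2 c\right) = -4 + N + 2 c$)
$\sqrt{\left(f{\left(-42,L{\left(-7 \right)} \right)} - w\right) + z} = \sqrt{\left(\left(-4 - 42 + 2 \cdot 9 \left(-7\right)\right) - 1293\right) + 1196} = \sqrt{\left(\left(-4 - 42 + 2 \left(-63\right)\right) - 1293\right) + 1196} = \sqrt{\left(\left(-4 - 42 - 126\right) - 1293\right) + 1196} = \sqrt{\left(-172 - 1293\right) + 1196} = \sqrt{-1465 + 1196} = \sqrt{-269} = i \sqrt{269}$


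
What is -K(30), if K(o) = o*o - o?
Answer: -870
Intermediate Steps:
K(o) = o² - o
-K(30) = -30*(-1 + 30) = -30*29 = -1*870 = -870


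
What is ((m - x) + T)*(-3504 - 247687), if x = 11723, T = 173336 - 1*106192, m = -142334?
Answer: 21831763383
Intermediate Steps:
T = 67144 (T = 173336 - 106192 = 67144)
((m - x) + T)*(-3504 - 247687) = ((-142334 - 1*11723) + 67144)*(-3504 - 247687) = ((-142334 - 11723) + 67144)*(-251191) = (-154057 + 67144)*(-251191) = -86913*(-251191) = 21831763383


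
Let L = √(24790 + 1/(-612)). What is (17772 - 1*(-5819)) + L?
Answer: 23591 + √257915143/102 ≈ 23748.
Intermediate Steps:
L = √257915143/102 (L = √(24790 - 1/612) = √(15171479/612) = √257915143/102 ≈ 157.45)
(17772 - 1*(-5819)) + L = (17772 - 1*(-5819)) + √257915143/102 = (17772 + 5819) + √257915143/102 = 23591 + √257915143/102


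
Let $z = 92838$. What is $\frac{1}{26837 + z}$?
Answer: $\frac{1}{119675} \approx 8.356 \cdot 10^{-6}$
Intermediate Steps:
$\frac{1}{26837 + z} = \frac{1}{26837 + 92838} = \frac{1}{119675}$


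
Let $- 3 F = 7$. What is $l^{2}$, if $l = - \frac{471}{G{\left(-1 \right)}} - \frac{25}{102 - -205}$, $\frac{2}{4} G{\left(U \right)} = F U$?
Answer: $\frac{188478407881}{18472804} \approx 10203.0$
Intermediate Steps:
$F = - \frac{7}{3}$ ($F = \left(- \frac{1}{3}\right) 7 = - \frac{7}{3} \approx -2.3333$)
$G{\left(U \right)} = - \frac{14 U}{3}$ ($G{\left(U \right)} = 2 \left(- \frac{7 U}{3}\right) = - \frac{14 U}{3}$)
$l = - \frac{434141}{4298}$ ($l = - \frac{471}{\left(- \frac{14}{3}\right) \left(-1\right)} - \frac{25}{102 - -205} = - \frac{471}{\frac{14}{3}} - \frac{25}{102 + 205} = \left(-471\right) \frac{3}{14} - \frac{25}{307} = - \frac{1413}{14} - \frac{25}{307} = - \frac{434141}{4298} \approx -101.01$)
$l^{2} = \left(- \frac{434141}{4298}\right)^{2} = \frac{188478407881}{18472804}$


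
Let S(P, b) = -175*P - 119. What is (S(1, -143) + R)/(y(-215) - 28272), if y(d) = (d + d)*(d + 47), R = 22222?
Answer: 2741/5496 ≈ 0.49873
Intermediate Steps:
S(P, b) = -119 - 175*P
y(d) = 2*d*(47 + d) (y(d) = (2*d)*(47 + d) = 2*d*(47 + d))
(S(1, -143) + R)/(y(-215) - 28272) = ((-119 - 175*1) + 22222)/(2*(-215)*(47 - 215) - 28272) = ((-119 - 175) + 22222)/(2*(-215)*(-168) - 28272) = (-294 + 22222)/(72240 - 28272) = 21928/43968 = 21928*(1/43968) = 2741/5496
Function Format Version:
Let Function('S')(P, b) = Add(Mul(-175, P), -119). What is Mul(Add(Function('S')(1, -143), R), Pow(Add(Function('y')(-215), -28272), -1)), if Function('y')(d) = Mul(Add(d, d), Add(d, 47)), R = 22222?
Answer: Rational(2741, 5496) ≈ 0.49873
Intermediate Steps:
Function('S')(P, b) = Add(-119, Mul(-175, P))
Function('y')(d) = Mul(2, d, Add(47, d)) (Function('y')(d) = Mul(Mul(2, d), Add(47, d)) = Mul(2, d, Add(47, d)))
Mul(Add(Function('S')(1, -143), R), Pow(Add(Function('y')(-215), -28272), -1)) = Mul(Add(Add(-119, Mul(-175, 1)), 22222), Pow(Add(Mul(2, -215, Add(47, -215)), -28272), -1)) = Mul(Add(Add(-119, -175), 22222), Pow(Add(Mul(2, -215, -168), -28272), -1)) = Mul(Add(-294, 22222), Pow(Add(72240, -28272), -1)) = Mul(21928, Pow(43968, -1)) = Mul(21928, Rational(1, 43968)) = Rational(2741, 5496)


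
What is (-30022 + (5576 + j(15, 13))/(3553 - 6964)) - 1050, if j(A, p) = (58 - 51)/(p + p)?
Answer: -2755796375/88686 ≈ -31074.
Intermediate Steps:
j(A, p) = 7/(2*p) (j(A, p) = 7/((2*p)) = 7*(1/(2*p)) = 7/(2*p))
(-30022 + (5576 + j(15, 13))/(3553 - 6964)) - 1050 = (-30022 + (5576 + (7/2)/13)/(3553 - 6964)) - 1050 = (-30022 + (5576 + (7/2)*(1/13))/(-3411)) - 1050 = (-30022 + (5576 + 7/26)*(-1/3411)) - 1050 = (-30022 + (144983/26)*(-1/3411)) - 1050 = (-30022 - 144983/88686) - 1050 = -2662676075/88686 - 1050 = -2755796375/88686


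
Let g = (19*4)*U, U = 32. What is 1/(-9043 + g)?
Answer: -1/6611 ≈ -0.00015126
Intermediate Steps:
g = 2432 (g = (19*4)*32 = 76*32 = 2432)
1/(-9043 + g) = 1/(-9043 + 2432) = 1/(-6611) = -1/6611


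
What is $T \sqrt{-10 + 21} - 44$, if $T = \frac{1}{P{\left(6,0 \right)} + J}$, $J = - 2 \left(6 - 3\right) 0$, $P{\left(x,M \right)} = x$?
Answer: $-44 + \frac{\sqrt{11}}{6} \approx -43.447$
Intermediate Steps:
$J = 0$ ($J = - 2 \left(6 - 3\right) 0 = \left(-2\right) 3 \cdot 0 = \left(-6\right) 0 = 0$)
$T = \frac{1}{6}$ ($T = \frac{1}{6 + 0} = \frac{1}{6} \approx 0.16667$)
$T \sqrt{-10 + 21} - 44 = \frac{\sqrt{-10 + 21}}{6} - 44 = \frac{\sqrt{11}}{6} - 44 = -44 + \frac{\sqrt{11}}{6}$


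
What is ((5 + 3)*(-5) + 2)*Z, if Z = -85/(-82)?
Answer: -1615/41 ≈ -39.390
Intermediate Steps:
Z = 85/82 (Z = -85*(-1/82) = 85/82 ≈ 1.0366)
((5 + 3)*(-5) + 2)*Z = ((5 + 3)*(-5) + 2)*(85/82) = (8*(-5) + 2)*(85/82) = (-40 + 2)*(85/82) = -38*85/82 = -1615/41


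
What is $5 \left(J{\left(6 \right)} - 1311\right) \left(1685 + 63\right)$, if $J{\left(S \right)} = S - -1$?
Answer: $-11396960$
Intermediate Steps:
$J{\left(S \right)} = 1 + S$ ($J{\left(S \right)} = S + 1 = 1 + S$)
$5 \left(J{\left(6 \right)} - 1311\right) \left(1685 + 63\right) = 5 \left(\left(1 + 6\right) - 1311\right) \left(1685 + 63\right) = 5 \left(7 - 1311\right) 1748 = 5 \left(\left(-1304\right) 1748\right) = 5 \left(-2279392\right) = -11396960$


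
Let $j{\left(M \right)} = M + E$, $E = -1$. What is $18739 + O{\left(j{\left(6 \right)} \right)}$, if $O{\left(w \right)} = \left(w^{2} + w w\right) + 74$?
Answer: $18863$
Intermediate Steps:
$j{\left(M \right)} = -1 + M$ ($j{\left(M \right)} = M - 1 = -1 + M$)
$O{\left(w \right)} = 74 + 2 w^{2}$ ($O{\left(w \right)} = \left(w^{2} + w^{2}\right) + 74 = 2 w^{2} + 74 = 74 + 2 w^{2}$)
$18739 + O{\left(j{\left(6 \right)} \right)} = 18739 + \left(74 + 2 \left(-1 + 6\right)^{2}\right) = 18739 + \left(74 + 2 \cdot 5^{2}\right) = 18739 + \left(74 + 2 \cdot 25\right) = 18739 + \left(74 + 50\right) = 18739 + 124 = 18863$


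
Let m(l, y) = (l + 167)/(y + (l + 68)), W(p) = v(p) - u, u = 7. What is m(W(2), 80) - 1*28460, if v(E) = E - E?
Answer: -4012700/141 ≈ -28459.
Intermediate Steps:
v(E) = 0
W(p) = -7 (W(p) = 0 - 1*7 = 0 - 7 = -7)
m(l, y) = (167 + l)/(68 + l + y) (m(l, y) = (167 + l)/(y + (68 + l)) = (167 + l)/(68 + l + y))
m(W(2), 80) - 1*28460 = (167 - 7)/(68 - 7 + 80) - 1*28460 = 160/141 - 28460 = -4012700/141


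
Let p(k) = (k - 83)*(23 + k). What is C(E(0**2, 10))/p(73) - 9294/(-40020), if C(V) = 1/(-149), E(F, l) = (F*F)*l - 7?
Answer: 22157563/95407680 ≈ 0.23224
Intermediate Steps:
p(k) = (-83 + k)*(23 + k)
E(F, l) = -7 + l*F**2 (E(F, l) = F**2*l - 7 = l*F**2 - 7 = -7 + l*F**2)
C(V) = -1/149
C(E(0**2, 10))/p(73) - 9294/(-40020) = -1/(149*(-1909 + 73**2 - 60*73)) - 9294/(-40020) = -1/(149*(-1909 + 5329 - 4380)) - 9294*(-1/40020) = -1/149/(-960) + 1549/6670 = -1/149*(-1/960) + 1549/6670 = 1/143040 + 1549/6670 = 22157563/95407680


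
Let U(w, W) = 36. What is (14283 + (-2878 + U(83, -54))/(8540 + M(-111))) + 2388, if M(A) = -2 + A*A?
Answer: 347737547/20859 ≈ 16671.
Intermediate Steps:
M(A) = -2 + A**2
(14283 + (-2878 + U(83, -54))/(8540 + M(-111))) + 2388 = (14283 + (-2878 + 36)/(8540 + (-2 + (-111)**2))) + 2388 = (14283 - 2842/(8540 + (-2 + 12321))) + 2388 = (14283 - 2842/(8540 + 12319)) + 2388 = (14283 - 2842/20859) + 2388 = 297926255/20859 + 2388 = 347737547/20859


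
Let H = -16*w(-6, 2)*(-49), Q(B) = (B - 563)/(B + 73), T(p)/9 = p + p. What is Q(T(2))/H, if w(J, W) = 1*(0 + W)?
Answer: -527/170912 ≈ -0.0030835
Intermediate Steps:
T(p) = 18*p (T(p) = 9*(p + p) = 9*(2*p) = 18*p)
w(J, W) = W (w(J, W) = 1*W = W)
Q(B) = (-563 + B)/(73 + B)
H = 1568 (H = -16*2*(-49) = -32*(-49) = 1568)
Q(T(2))/H = ((-563 + 18*2)/(73 + 18*2))/1568 = ((-563 + 36)/(73 + 36))*(1/1568) = (-527/109)*(1/1568) = ((1/109)*(-527))*(1/1568) = -527/109*1/1568 = -527/170912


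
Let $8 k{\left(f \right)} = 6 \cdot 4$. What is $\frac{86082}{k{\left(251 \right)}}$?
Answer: $28694$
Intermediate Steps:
$k{\left(f \right)} = 3$ ($k{\left(f \right)} = \frac{6 \cdot 4}{8} = \frac{1}{8} \cdot 24 = 3$)
$\frac{86082}{k{\left(251 \right)}} = \frac{86082}{3} = 86082 \cdot \frac{1}{3} = 28694$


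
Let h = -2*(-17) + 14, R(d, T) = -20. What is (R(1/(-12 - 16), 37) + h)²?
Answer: 784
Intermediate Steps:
h = 48 (h = 34 + 14 = 48)
(R(1/(-12 - 16), 37) + h)² = (-20 + 48)² = 28² = 784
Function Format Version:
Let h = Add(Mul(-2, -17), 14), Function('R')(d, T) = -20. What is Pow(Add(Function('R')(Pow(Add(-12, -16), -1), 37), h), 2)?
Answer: 784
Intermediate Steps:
h = 48 (h = Add(34, 14) = 48)
Pow(Add(Function('R')(Pow(Add(-12, -16), -1), 37), h), 2) = Pow(Add(-20, 48), 2) = Pow(28, 2) = 784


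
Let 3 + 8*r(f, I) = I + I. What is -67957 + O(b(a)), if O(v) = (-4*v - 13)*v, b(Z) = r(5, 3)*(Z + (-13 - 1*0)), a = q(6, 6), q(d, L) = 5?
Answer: -67954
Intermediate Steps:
r(f, I) = -3/8 + I/4 (r(f, I) = -3/8 + (I + I)/8 = -3/8 + (2*I)/8 = -3/8 + I/4)
a = 5
b(Z) = -39/8 + 3*Z/8 (b(Z) = (-3/8 + (1/4)*3)*(Z + (-13 - 1*0)) = (-3/8 + 3/4)*(Z + (-13 + 0)) = 3*(Z - 13)/8 = 3*(-13 + Z)/8 = -39/8 + 3*Z/8)
O(v) = v*(-13 - 4*v) (O(v) = (-13 - 4*v)*v = v*(-13 - 4*v))
-67957 + O(b(a)) = -67957 - (-39/8 + (3/8)*5)*(13 + 4*(-39/8 + (3/8)*5)) = -67957 - (-39/8 + 15/8)*(13 + 4*(-39/8 + 15/8)) = -67957 - 1*(-3)*(13 + 4*(-3)) = -67957 - 1*(-3)*(13 - 12) = -67957 - 1*(-3)*1 = -67957 + 3 = -67954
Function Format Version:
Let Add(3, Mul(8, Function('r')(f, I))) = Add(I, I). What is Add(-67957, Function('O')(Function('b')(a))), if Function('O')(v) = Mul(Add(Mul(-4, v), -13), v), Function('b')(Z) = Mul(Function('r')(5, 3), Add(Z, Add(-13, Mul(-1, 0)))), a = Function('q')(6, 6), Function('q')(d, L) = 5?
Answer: -67954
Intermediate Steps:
Function('r')(f, I) = Add(Rational(-3, 8), Mul(Rational(1, 4), I)) (Function('r')(f, I) = Add(Rational(-3, 8), Mul(Rational(1, 8), Add(I, I))) = Add(Rational(-3, 8), Mul(Rational(1, 8), Mul(2, I))) = Add(Rational(-3, 8), Mul(Rational(1, 4), I)))
a = 5
Function('b')(Z) = Add(Rational(-39, 8), Mul(Rational(3, 8), Z)) (Function('b')(Z) = Mul(Add(Rational(-3, 8), Mul(Rational(1, 4), 3)), Add(Z, Add(-13, Mul(-1, 0)))) = Mul(Add(Rational(-3, 8), Rational(3, 4)), Add(Z, Add(-13, 0))) = Mul(Rational(3, 8), Add(Z, -13)) = Mul(Rational(3, 8), Add(-13, Z)) = Add(Rational(-39, 8), Mul(Rational(3, 8), Z)))
Function('O')(v) = Mul(v, Add(-13, Mul(-4, v))) (Function('O')(v) = Mul(Add(-13, Mul(-4, v)), v) = Mul(v, Add(-13, Mul(-4, v))))
Add(-67957, Function('O')(Function('b')(a))) = Add(-67957, Mul(-1, Add(Rational(-39, 8), Mul(Rational(3, 8), 5)), Add(13, Mul(4, Add(Rational(-39, 8), Mul(Rational(3, 8), 5)))))) = Add(-67957, Mul(-1, Add(Rational(-39, 8), Rational(15, 8)), Add(13, Mul(4, Add(Rational(-39, 8), Rational(15, 8)))))) = Add(-67957, Mul(-1, -3, Add(13, Mul(4, -3)))) = Add(-67957, Mul(-1, -3, Add(13, -12))) = Add(-67957, Mul(-1, -3, 1)) = Add(-67957, 3) = -67954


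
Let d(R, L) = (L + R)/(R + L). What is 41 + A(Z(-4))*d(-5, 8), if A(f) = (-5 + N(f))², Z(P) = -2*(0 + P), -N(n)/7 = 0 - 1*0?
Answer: 66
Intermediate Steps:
N(n) = 0 (N(n) = -7*(0 - 1*0) = -7*(0 + 0) = -7*0 = 0)
d(R, L) = 1 (d(R, L) = (L + R)/(L + R) = 1)
Z(P) = -2*P
A(f) = 25 (A(f) = (-5 + 0)² = (-5)² = 25)
41 + A(Z(-4))*d(-5, 8) = 41 + 25*1 = 41 + 25 = 66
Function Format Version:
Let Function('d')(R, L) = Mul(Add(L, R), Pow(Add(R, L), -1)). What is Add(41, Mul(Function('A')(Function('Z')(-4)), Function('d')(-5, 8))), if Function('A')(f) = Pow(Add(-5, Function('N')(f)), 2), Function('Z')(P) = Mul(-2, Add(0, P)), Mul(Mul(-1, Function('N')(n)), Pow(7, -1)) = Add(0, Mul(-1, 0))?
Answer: 66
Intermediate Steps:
Function('N')(n) = 0 (Function('N')(n) = Mul(-7, Add(0, Mul(-1, 0))) = Mul(-7, Add(0, 0)) = Mul(-7, 0) = 0)
Function('d')(R, L) = 1 (Function('d')(R, L) = Mul(Add(L, R), Pow(Add(L, R), -1)) = 1)
Function('Z')(P) = Mul(-2, P)
Function('A')(f) = 25 (Function('A')(f) = Pow(Add(-5, 0), 2) = Pow(-5, 2) = 25)
Add(41, Mul(Function('A')(Function('Z')(-4)), Function('d')(-5, 8))) = Add(41, Mul(25, 1)) = Add(41, 25) = 66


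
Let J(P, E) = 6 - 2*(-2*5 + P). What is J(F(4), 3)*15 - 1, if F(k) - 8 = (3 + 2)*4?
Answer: -451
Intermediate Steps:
F(k) = 28 (F(k) = 8 + (3 + 2)*4 = 8 + 5*4 = 8 + 20 = 28)
J(P, E) = 26 - 2*P (J(P, E) = 6 - 2*(-10 + P) = 6 + (20 - 2*P) = 26 - 2*P)
J(F(4), 3)*15 - 1 = (26 - 2*28)*15 - 1 = (26 - 56)*15 - 1 = -30*15 - 1 = -450 - 1 = -451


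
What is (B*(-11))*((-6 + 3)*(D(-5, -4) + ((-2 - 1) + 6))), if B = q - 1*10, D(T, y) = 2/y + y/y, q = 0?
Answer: -1155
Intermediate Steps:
D(T, y) = 1 + 2/y (D(T, y) = 2/y + 1 = 1 + 2/y)
B = -10 (B = 0 - 1*10 = 0 - 10 = -10)
(B*(-11))*((-6 + 3)*(D(-5, -4) + ((-2 - 1) + 6))) = (-10*(-11))*((-6 + 3)*((2 - 4)/(-4) + ((-2 - 1) + 6))) = 110*(-3*(-¼*(-2) + (-3 + 6))) = 110*(-3*(½ + 3)) = 110*(-3*7/2) = 110*(-21/2) = -1155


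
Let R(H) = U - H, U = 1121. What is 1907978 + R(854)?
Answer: 1908245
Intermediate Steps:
R(H) = 1121 - H
1907978 + R(854) = 1907978 + (1121 - 1*854) = 1907978 + (1121 - 854) = 1907978 + 267 = 1908245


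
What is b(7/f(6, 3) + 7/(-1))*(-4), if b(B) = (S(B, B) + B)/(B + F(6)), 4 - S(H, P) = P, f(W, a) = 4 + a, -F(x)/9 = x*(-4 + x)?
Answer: 8/57 ≈ 0.14035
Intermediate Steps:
F(x) = -9*x*(-4 + x)
S(H, P) = 4 - P
b(B) = 4/(-108 + B) (b(B) = ((4 - B) + B)/(B + 9*6*(4 - 1*6)) = 4/(B + 9*6*(4 - 6)) = 4/(B + 9*6*(-2)) = 4/(B - 108) = 4/(-108 + B))
b(7/f(6, 3) + 7/(-1))*(-4) = (4/(-108 + (7/(4 + 3) + 7/(-1))))*(-4) = (4/(-108 + (7/7 + 7*(-1))))*(-4) = (4/(-108 + (7*(1/7) - 7)))*(-4) = (4/(-108 + (1 - 7)))*(-4) = (4/(-108 - 6))*(-4) = (4/(-114))*(-4) = (4*(-1/114))*(-4) = -2/57*(-4) = 8/57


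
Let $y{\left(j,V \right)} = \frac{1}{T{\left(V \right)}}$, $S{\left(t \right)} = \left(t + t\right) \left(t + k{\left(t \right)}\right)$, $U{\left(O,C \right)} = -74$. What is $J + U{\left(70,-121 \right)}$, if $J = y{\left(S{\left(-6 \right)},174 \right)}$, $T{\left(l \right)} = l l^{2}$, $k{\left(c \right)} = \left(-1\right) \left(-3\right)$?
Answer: $- \frac{389833775}{5268024} \approx -74.0$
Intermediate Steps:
$k{\left(c \right)} = 3$
$S{\left(t \right)} = 2 t \left(3 + t\right)$ ($S{\left(t \right)} = \left(t + t\right) \left(t + 3\right) = 2 t \left(3 + t\right)$)
$T{\left(l \right)} = l^{3}$
$y{\left(j,V \right)} = \frac{1}{V^{3}}$
$J = \frac{1}{5268024} \approx 1.8982 \cdot 10^{-7}$
$J + U{\left(70,-121 \right)} = \frac{1}{5268024} - 74 = - \frac{389833775}{5268024}$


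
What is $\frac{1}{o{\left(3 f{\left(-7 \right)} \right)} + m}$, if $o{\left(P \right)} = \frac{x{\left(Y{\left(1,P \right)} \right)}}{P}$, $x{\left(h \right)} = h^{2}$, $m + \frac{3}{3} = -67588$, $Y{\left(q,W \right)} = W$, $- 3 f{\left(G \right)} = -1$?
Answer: $- \frac{1}{67588} \approx -1.4796 \cdot 10^{-5}$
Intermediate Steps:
$f{\left(G \right)} = \frac{1}{3}$ ($f{\left(G \right)} = \left(- \frac{1}{3}\right) \left(-1\right) = \frac{1}{3}$)
$m = -67589$ ($m = -1 - 67588 = -67589$)
$o{\left(P \right)} = P$ ($o{\left(P \right)} = \frac{P^{2}}{P} = P$)
$\frac{1}{o{\left(3 f{\left(-7 \right)} \right)} + m} = \frac{1}{3 \cdot \frac{1}{3} - 67589} = \frac{1}{1 - 67589} = \frac{1}{-67588} = - \frac{1}{67588}$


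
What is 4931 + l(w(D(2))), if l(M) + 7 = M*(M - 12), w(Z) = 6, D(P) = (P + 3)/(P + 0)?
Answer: 4888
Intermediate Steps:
D(P) = (3 + P)/P
l(M) = -7 + M*(-12 + M) (l(M) = -7 + M*(M - 12) = -7 + M*(-12 + M))
4931 + l(w(D(2))) = 4931 + (-7 + 6² - 12*6) = 4931 + (-7 + 36 - 72) = 4931 - 43 = 4888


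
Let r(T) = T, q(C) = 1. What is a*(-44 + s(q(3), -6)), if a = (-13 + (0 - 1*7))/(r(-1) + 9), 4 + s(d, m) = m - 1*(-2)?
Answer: 130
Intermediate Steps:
s(d, m) = -2 + m (s(d, m) = -4 + (m - 1*(-2)) = -4 + (m + 2) = -4 + (2 + m) = -2 + m)
a = -5/2 (a = (-13 + (0 - 1*7))/(-1 + 9) = (-13 + (0 - 7))/8 = (-13 - 7)*(⅛) = -20*⅛ = -5/2 ≈ -2.5000)
a*(-44 + s(q(3), -6)) = -5*(-44 + (-2 - 6))/2 = -5*(-44 - 8)/2 = -5/2*(-52) = 130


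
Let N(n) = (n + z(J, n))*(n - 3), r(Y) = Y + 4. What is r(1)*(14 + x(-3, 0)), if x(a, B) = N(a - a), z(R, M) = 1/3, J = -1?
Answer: 65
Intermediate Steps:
z(R, M) = ⅓
r(Y) = 4 + Y
N(n) = (-3 + n)*(⅓ + n) (N(n) = (n + ⅓)*(n - 3) = (⅓ + n)*(-3 + n) = (-3 + n)*(⅓ + n))
x(a, B) = -1 (x(a, B) = -1 + (a - a)² - 8*(a - a)/3 = -1 + 0² - 8/3*0 = -1 + 0 + 0 = -1)
r(1)*(14 + x(-3, 0)) = (4 + 1)*(14 - 1) = 5*13 = 65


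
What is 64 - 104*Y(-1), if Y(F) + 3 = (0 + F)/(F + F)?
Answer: 324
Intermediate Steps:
Y(F) = -5/2 (Y(F) = -3 + (0 + F)/(F + F) = -3 + F/((2*F)) = -3 + F*(1/(2*F)) = -3 + ½ = -5/2)
64 - 104*Y(-1) = 64 - 104*(-5/2) = 64 + 260 = 324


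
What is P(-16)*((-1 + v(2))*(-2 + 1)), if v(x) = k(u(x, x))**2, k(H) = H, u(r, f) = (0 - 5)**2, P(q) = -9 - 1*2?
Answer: 6864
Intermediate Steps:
P(q) = -11 (P(q) = -9 - 2 = -11)
u(r, f) = 25 (u(r, f) = (-5)**2 = 25)
v(x) = 625 (v(x) = 25**2 = 625)
P(-16)*((-1 + v(2))*(-2 + 1)) = -11*(-1 + 625)*(-2 + 1) = -6864*(-1) = -11*(-624) = 6864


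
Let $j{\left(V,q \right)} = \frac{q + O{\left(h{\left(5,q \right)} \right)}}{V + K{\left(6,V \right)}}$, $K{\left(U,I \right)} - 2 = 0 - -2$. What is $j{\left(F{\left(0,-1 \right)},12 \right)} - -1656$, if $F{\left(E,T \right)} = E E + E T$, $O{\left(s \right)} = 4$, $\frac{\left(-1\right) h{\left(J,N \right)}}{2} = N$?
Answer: $1660$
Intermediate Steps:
$h{\left(J,N \right)} = - 2 N$
$K{\left(U,I \right)} = 4$ ($K{\left(U,I \right)} = 2 + \left(0 - -2\right) = 2 + \left(0 + 2\right) = 2 + 2 = 4$)
$F{\left(E,T \right)} = E^{2} + E T$
$j{\left(V,q \right)} = \frac{4 + q}{4 + V}$ ($j{\left(V,q \right)} = \frac{q + 4}{V + 4} = \frac{4 + q}{4 + V}$)
$j{\left(F{\left(0,-1 \right)},12 \right)} - -1656 = \frac{4 + 12}{4 + 0 \left(0 - 1\right)} - -1656 = \frac{1}{4 + 0 \left(-1\right)} 16 + 1656 = \frac{1}{4 + 0} \cdot 16 + 1656 = \frac{1}{4} \cdot 16 + 1656 = 4 + 1656 = 1660$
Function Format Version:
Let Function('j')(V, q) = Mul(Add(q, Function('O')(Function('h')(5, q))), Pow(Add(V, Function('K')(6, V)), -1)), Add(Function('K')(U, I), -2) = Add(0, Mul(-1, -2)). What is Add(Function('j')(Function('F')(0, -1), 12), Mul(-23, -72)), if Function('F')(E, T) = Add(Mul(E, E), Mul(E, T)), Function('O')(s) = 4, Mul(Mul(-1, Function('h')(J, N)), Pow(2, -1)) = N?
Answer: 1660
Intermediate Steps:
Function('h')(J, N) = Mul(-2, N)
Function('K')(U, I) = 4 (Function('K')(U, I) = Add(2, Add(0, Mul(-1, -2))) = Add(2, Add(0, 2)) = Add(2, 2) = 4)
Function('F')(E, T) = Add(Pow(E, 2), Mul(E, T))
Function('j')(V, q) = Mul(Pow(Add(4, V), -1), Add(4, q)) (Function('j')(V, q) = Mul(Add(q, 4), Pow(Add(V, 4), -1)) = Mul(Add(4, q), Pow(Add(4, V), -1)) = Mul(Pow(Add(4, V), -1), Add(4, q)))
Add(Function('j')(Function('F')(0, -1), 12), Mul(-23, -72)) = Add(Mul(Pow(Add(4, Mul(0, Add(0, -1))), -1), Add(4, 12)), Mul(-23, -72)) = Add(Mul(Pow(Add(4, Mul(0, -1)), -1), 16), 1656) = Add(Mul(Pow(Add(4, 0), -1), 16), 1656) = Add(Mul(Pow(4, -1), 16), 1656) = Add(Mul(Rational(1, 4), 16), 1656) = Add(4, 1656) = 1660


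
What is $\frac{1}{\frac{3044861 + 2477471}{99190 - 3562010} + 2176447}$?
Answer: $\frac{865705}{1884159669552} \approx 4.5946 \cdot 10^{-7}$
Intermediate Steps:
$\frac{1}{\frac{3044861 + 2477471}{99190 - 3562010} + 2176447} = \frac{1}{\frac{5522332}{-3462820} + 2176447} = \frac{1}{5522332 \left(- \frac{1}{3462820}\right) + 2176447} = \frac{1}{- \frac{1380583}{865705} + 2176447} = \frac{1}{\frac{1884159669552}{865705}} = \frac{865705}{1884159669552}$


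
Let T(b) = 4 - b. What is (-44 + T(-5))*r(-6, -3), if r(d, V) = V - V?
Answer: 0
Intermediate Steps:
r(d, V) = 0
(-44 + T(-5))*r(-6, -3) = (-44 + (4 - 1*(-5)))*0 = (-44 + (4 + 5))*0 = (-44 + 9)*0 = -35*0 = 0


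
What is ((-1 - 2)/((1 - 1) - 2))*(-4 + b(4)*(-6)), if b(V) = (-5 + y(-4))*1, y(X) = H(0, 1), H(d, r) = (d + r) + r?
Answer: 21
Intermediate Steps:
H(d, r) = d + 2*r
y(X) = 2 (y(X) = 0 + 2*1 = 0 + 2 = 2)
b(V) = -3 (b(V) = (-5 + 2)*1 = -3*1 = -3)
((-1 - 2)/((1 - 1) - 2))*(-4 + b(4)*(-6)) = ((-1 - 2)/((1 - 1) - 2))*(-4 - 3*(-6)) = (-3/(0 - 2))*(-4 + 18) = -3/(-2)*14 = -3*(-1/2)*14 = (3/2)*14 = 21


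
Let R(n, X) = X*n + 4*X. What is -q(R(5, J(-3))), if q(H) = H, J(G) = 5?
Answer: -45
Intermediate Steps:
R(n, X) = 4*X + X*n
-q(R(5, J(-3))) = -5*(4 + 5) = -5*9 = -1*45 = -45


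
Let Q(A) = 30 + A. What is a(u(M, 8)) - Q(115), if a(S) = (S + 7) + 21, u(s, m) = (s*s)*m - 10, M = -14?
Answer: 1441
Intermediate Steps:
u(s, m) = -10 + m*s² (u(s, m) = s²*m - 10 = m*s² - 10 = -10 + m*s²)
a(S) = 28 + S (a(S) = (7 + S) + 21 = 28 + S)
a(u(M, 8)) - Q(115) = (28 + (-10 + 8*(-14)²)) - (30 + 115) = (28 + (-10 + 8*196)) - 1*145 = (28 + (-10 + 1568)) - 145 = (28 + 1558) - 145 = 1586 - 145 = 1441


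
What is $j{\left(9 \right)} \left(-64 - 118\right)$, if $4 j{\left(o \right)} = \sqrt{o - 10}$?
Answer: $- \frac{91 i}{2} \approx - 45.5 i$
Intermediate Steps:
$j{\left(o \right)} = \frac{\sqrt{-10 + o}}{4}$ ($j{\left(o \right)} = \frac{\sqrt{o - 10}}{4} = \frac{\sqrt{-10 + o}}{4}$)
$j{\left(9 \right)} \left(-64 - 118\right) = \frac{\sqrt{-10 + 9}}{4} \left(-64 - 118\right) = \frac{\sqrt{-1}}{4} \left(-182\right) = \frac{i}{4} \left(-182\right) = - \frac{91 i}{2}$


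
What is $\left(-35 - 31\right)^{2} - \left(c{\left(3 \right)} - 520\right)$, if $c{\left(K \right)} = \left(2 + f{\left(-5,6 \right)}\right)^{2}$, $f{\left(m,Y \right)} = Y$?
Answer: $4812$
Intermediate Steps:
$c{\left(K \right)} = 64$ ($c{\left(K \right)} = \left(2 + 6\right)^{2} = 8^{2} = 64$)
$\left(-35 - 31\right)^{2} - \left(c{\left(3 \right)} - 520\right) = \left(-35 - 31\right)^{2} - \left(64 - 520\right) = \left(-66\right)^{2} - \left(64 - 520\right) = 4356 - -456 = 4356 + 456 = 4812$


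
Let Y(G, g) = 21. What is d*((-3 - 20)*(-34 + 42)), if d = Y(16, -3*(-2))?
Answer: -3864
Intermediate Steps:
d = 21
d*((-3 - 20)*(-34 + 42)) = 21*((-3 - 20)*(-34 + 42)) = 21*(-23*8) = 21*(-184) = -3864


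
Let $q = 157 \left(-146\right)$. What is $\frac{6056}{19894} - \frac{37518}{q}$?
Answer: $\frac{221299681}{114002567} \approx 1.9412$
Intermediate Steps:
$q = -22922$
$\frac{6056}{19894} - \frac{37518}{q} = \frac{6056}{19894} - \frac{37518}{-22922} = 6056 \cdot \frac{1}{19894} - - \frac{18759}{11461} = \frac{3028}{9947} + \frac{18759}{11461} = \frac{221299681}{114002567}$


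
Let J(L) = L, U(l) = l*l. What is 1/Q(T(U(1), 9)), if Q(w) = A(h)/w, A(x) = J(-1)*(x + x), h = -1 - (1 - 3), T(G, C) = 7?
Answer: -7/2 ≈ -3.5000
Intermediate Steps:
U(l) = l²
h = 1 (h = -1 - 1*(-2) = -1 + 2 = 1)
A(x) = -2*x (A(x) = -(x + x) = -2*x)
Q(w) = -2/w (Q(w) = (-2*1)/w = -2/w)
1/Q(T(U(1), 9)) = 1/(-2/7) = -7/2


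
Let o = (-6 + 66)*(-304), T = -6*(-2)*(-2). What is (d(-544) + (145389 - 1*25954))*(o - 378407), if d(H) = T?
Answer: -47364014917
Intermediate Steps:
T = -24 (T = 12*(-2) = -24)
o = -18240 (o = 60*(-304) = -18240)
d(H) = -24
(d(-544) + (145389 - 1*25954))*(o - 378407) = (-24 + (145389 - 1*25954))*(-18240 - 378407) = (-24 + (145389 - 25954))*(-396647) = (-24 + 119435)*(-396647) = 119411*(-396647) = -47364014917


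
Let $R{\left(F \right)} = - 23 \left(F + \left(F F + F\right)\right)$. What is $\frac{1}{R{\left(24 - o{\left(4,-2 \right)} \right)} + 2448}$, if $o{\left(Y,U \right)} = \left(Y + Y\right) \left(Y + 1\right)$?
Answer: $- \frac{1}{2704} \approx -0.00036982$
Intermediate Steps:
$o{\left(Y,U \right)} = 2 Y \left(1 + Y\right)$
$R{\left(F \right)} = - 46 F - 23 F^{2}$ ($R{\left(F \right)} = - 23 \left(F + \left(F^{2} + F\right)\right) = - 23 \left(F + \left(F + F^{2}\right)\right) = - 23 \left(F^{2} + 2 F\right) = - 46 F - 23 F^{2}$)
$\frac{1}{R{\left(24 - o{\left(4,-2 \right)} \right)} + 2448} = \frac{1}{- 23 \left(24 - 2 \cdot 4 \left(1 + 4\right)\right) \left(2 + \left(24 - 2 \cdot 4 \left(1 + 4\right)\right)\right) + 2448} = \frac{1}{- 23 \left(24 - 2 \cdot 4 \cdot 5\right) \left(2 + \left(24 - 2 \cdot 4 \cdot 5\right)\right) + 2448} = \frac{1}{- 23 \left(24 - 40\right) \left(2 + \left(24 - 40\right)\right) + 2448} = \frac{1}{\left(-23\right) \left(-16\right) \left(2 - 16\right) + 2448} = \frac{1}{\left(-23\right) \left(-16\right) \left(-14\right) + 2448} = \frac{1}{-5152 + 2448} = \frac{1}{-2704} = - \frac{1}{2704}$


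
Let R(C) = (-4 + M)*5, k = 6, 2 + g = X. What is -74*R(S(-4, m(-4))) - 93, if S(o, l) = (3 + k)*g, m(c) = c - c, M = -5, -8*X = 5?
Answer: 3237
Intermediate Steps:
X = -5/8 (X = -⅛*5 = -5/8 ≈ -0.62500)
g = -21/8 (g = -2 - 5/8 = -21/8 ≈ -2.6250)
m(c) = 0
S(o, l) = -189/8 (S(o, l) = (3 + 6)*(-21/8) = 9*(-21/8) = -189/8)
R(C) = -45 (R(C) = (-4 - 5)*5 = -9*5 = -45)
-74*R(S(-4, m(-4))) - 93 = -74*(-45) - 93 = 3330 - 93 = 3237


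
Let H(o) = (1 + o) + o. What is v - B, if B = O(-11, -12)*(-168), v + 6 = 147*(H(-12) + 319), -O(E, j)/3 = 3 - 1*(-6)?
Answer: 38970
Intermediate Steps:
H(o) = 1 + 2*o
O(E, j) = -27 (O(E, j) = -3*(3 - 1*(-6)) = -3*(3 + 6) = -3*9 = -27)
v = 43506 (v = -6 + 147*((1 + 2*(-12)) + 319) = -6 + 147*((1 - 24) + 319) = -6 + 147*(-23 + 319) = -6 + 147*296 = -6 + 43512 = 43506)
B = 4536 (B = -27*(-168) = 4536)
v - B = 43506 - 1*4536 = 43506 - 4536 = 38970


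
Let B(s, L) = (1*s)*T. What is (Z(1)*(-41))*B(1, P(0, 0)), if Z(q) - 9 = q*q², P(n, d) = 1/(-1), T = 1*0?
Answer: 0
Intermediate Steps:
T = 0
P(n, d) = -1
Z(q) = 9 + q³ (Z(q) = 9 + q*q² = 9 + q³)
B(s, L) = 0 (B(s, L) = (1*s)*0 = s*0 = 0)
(Z(1)*(-41))*B(1, P(0, 0)) = ((9 + 1³)*(-41))*0 = ((9 + 1)*(-41))*0 = (10*(-41))*0 = -410*0 = 0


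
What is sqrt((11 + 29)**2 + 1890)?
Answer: sqrt(3490) ≈ 59.076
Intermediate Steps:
sqrt((11 + 29)**2 + 1890) = sqrt(40**2 + 1890) = sqrt(1600 + 1890) = sqrt(3490)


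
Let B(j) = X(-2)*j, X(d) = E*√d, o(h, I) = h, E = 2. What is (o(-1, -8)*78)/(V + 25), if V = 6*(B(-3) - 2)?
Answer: -1014/2761 - 2808*I*√2/2761 ≈ -0.36726 - 1.4383*I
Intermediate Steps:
X(d) = 2*√d
B(j) = 2*I*j*√2 (B(j) = (2*√(-2))*j = (2*(I*√2))*j = (2*I*√2)*j = 2*I*j*√2)
V = -12 - 36*I*√2 (V = 6*(2*I*(-3)*√2 - 2) = 6*(-6*I*√2 - 2) = 6*(-2 - 6*I*√2) = -12 - 36*I*√2 ≈ -12.0 - 50.912*I)
(o(-1, -8)*78)/(V + 25) = (-1*78)/((-12 - 36*I*√2) + 25) = -78/(13 - 36*I*√2)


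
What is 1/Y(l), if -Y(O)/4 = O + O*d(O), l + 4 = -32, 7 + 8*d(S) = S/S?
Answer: 1/36 ≈ 0.027778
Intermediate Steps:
d(S) = -¾ (d(S) = -7/8 + (S/S)/8 = -7/8 + (⅛)*1 = -7/8 + ⅛ = -¾)
l = -36 (l = -4 - 32 = -36)
Y(O) = -O (Y(O) = -4*(O + O*(-¾)) = -4*(O - 3*O/4) = -O)
1/Y(l) = 1/(-1*(-36)) = 1/36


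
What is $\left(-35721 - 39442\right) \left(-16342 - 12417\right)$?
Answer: $2161612717$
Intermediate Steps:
$\left(-35721 - 39442\right) \left(-16342 - 12417\right) = \left(-75163\right) \left(-28759\right) = 2161612717$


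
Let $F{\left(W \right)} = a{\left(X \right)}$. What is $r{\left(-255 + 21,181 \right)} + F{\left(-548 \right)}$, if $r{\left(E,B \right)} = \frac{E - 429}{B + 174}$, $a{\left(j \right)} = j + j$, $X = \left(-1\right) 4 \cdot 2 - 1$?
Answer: $- \frac{7053}{355} \approx -19.868$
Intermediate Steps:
$X = -9$ ($X = \left(-4\right) 2 - 1 = -8 - 1 = -9$)
$a{\left(j \right)} = 2 j$
$F{\left(W \right)} = -18$ ($F{\left(W \right)} = 2 \left(-9\right) = -18$)
$r{\left(E,B \right)} = \frac{-429 + E}{174 + B}$
$r{\left(-255 + 21,181 \right)} + F{\left(-548 \right)} = \frac{-429 + \left(-255 + 21\right)}{174 + 181} - 18 = \frac{-429 - 234}{355} - 18 = \frac{1}{355} \left(-663\right) - 18 = - \frac{663}{355} - 18 = - \frac{7053}{355}$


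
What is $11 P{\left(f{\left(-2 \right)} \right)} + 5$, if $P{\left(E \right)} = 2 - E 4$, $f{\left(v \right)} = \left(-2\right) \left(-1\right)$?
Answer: $-61$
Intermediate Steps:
$f{\left(v \right)} = 2$
$P{\left(E \right)} = 2 - 4 E$
$11 P{\left(f{\left(-2 \right)} \right)} + 5 = 11 \left(2 - 8\right) + 5 = 11 \left(-6\right) + 5 = -66 + 5 = -61$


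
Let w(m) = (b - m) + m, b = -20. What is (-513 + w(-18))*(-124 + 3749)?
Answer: -1932125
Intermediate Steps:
w(m) = -20 (w(m) = (-20 - m) + m = -20)
(-513 + w(-18))*(-124 + 3749) = (-513 - 20)*(-124 + 3749) = -533*3625 = -1932125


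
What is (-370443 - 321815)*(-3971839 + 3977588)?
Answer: -3979791242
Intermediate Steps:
(-370443 - 321815)*(-3971839 + 3977588) = -692258*5749 = -3979791242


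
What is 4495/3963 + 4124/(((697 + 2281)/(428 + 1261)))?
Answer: 13808704489/5900907 ≈ 2340.1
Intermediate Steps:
4495/3963 + 4124/(((697 + 2281)/(428 + 1261))) = 4495*(1/3963) + 4124/((2978/1689)) = 4495/3963 + 4124/((2978*(1/1689))) = 4495/3963 + 4124/(2978/1689) = 4495/3963 + 4124*(1689/2978) = 4495/3963 + 3482718/1489 = 13808704489/5900907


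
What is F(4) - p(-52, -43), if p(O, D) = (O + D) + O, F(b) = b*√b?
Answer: 155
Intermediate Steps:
F(b) = b^(3/2)
p(O, D) = D + 2*O (p(O, D) = (D + O) + O = D + 2*O)
F(4) - p(-52, -43) = 4^(3/2) - (-43 + 2*(-52)) = 8 - (-43 - 104) = 8 - 1*(-147) = 8 + 147 = 155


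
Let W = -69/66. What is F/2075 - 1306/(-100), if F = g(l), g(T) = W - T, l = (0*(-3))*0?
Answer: 298083/22825 ≈ 13.059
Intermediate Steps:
W = -23/22 (W = -69*1/66 = -23/22 ≈ -1.0455)
l = 0 (l = 0*0 = 0)
g(T) = -23/22 - T
F = -23/22 (F = -23/22 - 1*0 = -23/22 + 0 = -23/22 ≈ -1.0455)
F/2075 - 1306/(-100) = -23/22/2075 - 1306/(-100) = -23/22*1/2075 - 1306*(-1/100) = -23/45650 + 653/50 = 298083/22825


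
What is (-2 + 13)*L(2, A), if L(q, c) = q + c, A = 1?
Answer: 33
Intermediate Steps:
L(q, c) = c + q
(-2 + 13)*L(2, A) = (-2 + 13)*(1 + 2) = 11*3 = 33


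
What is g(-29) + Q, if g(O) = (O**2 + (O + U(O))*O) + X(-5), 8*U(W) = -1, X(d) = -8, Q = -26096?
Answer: -195347/8 ≈ -24418.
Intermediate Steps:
U(W) = -1/8 (U(W) = (1/8)*(-1) = -1/8)
g(O) = -8 + O**2 + O*(-1/8 + O) (g(O) = (O**2 + (O - 1/8)*O) - 8 = (O**2 + (-1/8 + O)*O) - 8 = (O**2 + O*(-1/8 + O)) - 8 = -8 + O**2 + O*(-1/8 + O))
g(-29) + Q = (-8 + 2*(-29)**2 - 1/8*(-29)) - 26096 = (-8 + 2*841 + 29/8) - 26096 = (-8 + 1682 + 29/8) - 26096 = 13421/8 - 26096 = -195347/8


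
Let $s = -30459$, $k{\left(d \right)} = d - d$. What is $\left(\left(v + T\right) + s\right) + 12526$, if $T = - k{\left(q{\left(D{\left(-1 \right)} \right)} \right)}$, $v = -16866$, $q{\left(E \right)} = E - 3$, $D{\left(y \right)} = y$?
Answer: $-34799$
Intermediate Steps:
$q{\left(E \right)} = -3 + E$ ($q{\left(E \right)} = E - 3 = -3 + E$)
$k{\left(d \right)} = 0$
$T = 0$ ($T = \left(-1\right) 0 = 0$)
$\left(\left(v + T\right) + s\right) + 12526 = \left(\left(-16866 + 0\right) - 30459\right) + 12526 = \left(-16866 - 30459\right) + 12526 = -47325 + 12526 = -34799$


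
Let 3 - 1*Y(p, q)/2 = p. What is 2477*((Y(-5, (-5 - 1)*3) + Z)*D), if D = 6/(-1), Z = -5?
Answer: -163482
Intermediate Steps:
Y(p, q) = 6 - 2*p
D = -6 (D = 6*(-1) = -6)
2477*((Y(-5, (-5 - 1)*3) + Z)*D) = 2477*(((6 - 2*(-5)) - 5)*(-6)) = 2477*(((6 + 10) - 5)*(-6)) = 2477*((16 - 5)*(-6)) = 2477*(11*(-6)) = 2477*(-66) = -163482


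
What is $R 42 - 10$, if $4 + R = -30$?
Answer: $-1438$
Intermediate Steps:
$R = -34$ ($R = -4 - 30 = -34$)
$R 42 - 10 = \left(-34\right) 42 - 10 = -1428 - 10 = -1438$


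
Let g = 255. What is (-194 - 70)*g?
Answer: -67320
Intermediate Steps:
(-194 - 70)*g = (-194 - 70)*255 = -264*255 = -67320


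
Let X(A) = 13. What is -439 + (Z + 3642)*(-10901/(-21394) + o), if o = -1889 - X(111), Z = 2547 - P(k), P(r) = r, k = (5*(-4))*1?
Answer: -252594535749/21394 ≈ -1.1807e+7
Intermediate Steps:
k = -20 (k = -20*1 = -20)
Z = 2567 (Z = 2547 - 1*(-20) = 2547 + 20 = 2567)
o = -1902 (o = -1889 - 1*13 = -1889 - 13 = -1902)
-439 + (Z + 3642)*(-10901/(-21394) + o) = -439 + (2567 + 3642)*(-10901/(-21394) - 1902) = -439 + 6209*(-10901*(-1/21394) - 1902) = -439 + 6209*(10901/21394 - 1902) = -439 + 6209*(-40680487/21394) = -439 - 252585143783/21394 = -252594535749/21394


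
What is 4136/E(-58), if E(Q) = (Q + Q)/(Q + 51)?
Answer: 7238/29 ≈ 249.59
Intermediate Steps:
E(Q) = 2*Q/(51 + Q) (E(Q) = (2*Q)/(51 + Q) = 2*Q/(51 + Q))
4136/E(-58) = 4136/((2*(-58)/(51 - 58))) = 4136/((2*(-58)/(-7))) = 4136/((2*(-58)*(-1/7))) = 4136/(116/7) = 4136*(7/116) = 7238/29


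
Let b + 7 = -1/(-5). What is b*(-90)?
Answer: 612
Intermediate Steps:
b = -34/5 (b = -7 - 1/(-5) = -7 - 1*(-⅕) = -7 + ⅕ = -34/5 ≈ -6.8000)
b*(-90) = -34/5*(-90) = 612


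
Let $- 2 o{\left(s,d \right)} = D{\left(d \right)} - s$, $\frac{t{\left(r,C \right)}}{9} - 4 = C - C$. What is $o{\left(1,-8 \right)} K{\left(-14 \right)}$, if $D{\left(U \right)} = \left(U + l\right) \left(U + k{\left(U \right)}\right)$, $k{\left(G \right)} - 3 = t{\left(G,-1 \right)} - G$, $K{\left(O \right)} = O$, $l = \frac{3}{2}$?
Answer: $- \frac{3563}{2} \approx -1781.5$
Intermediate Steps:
$t{\left(r,C \right)} = 36$ ($t{\left(r,C \right)} = 36 + 9 \left(C - C\right) = 36 + 9 \cdot 0 = 36 + 0 = 36$)
$l = \frac{3}{2}$ ($l = 3 \cdot \frac{1}{2} = \frac{3}{2} \approx 1.5$)
$k{\left(G \right)} = 39 - G$ ($k{\left(G \right)} = 3 - \left(-36 + G\right) = 39 - G$)
$D{\left(U \right)} = \frac{117}{2} + 39 U$ ($D{\left(U \right)} = \left(U + \frac{3}{2}\right) \left(U - \left(-39 + U\right)\right) = \left(\frac{3}{2} + U\right) 39 = \frac{117}{2} + 39 U$)
$o{\left(s,d \right)} = - \frac{117}{4} + \frac{s}{2} - \frac{39 d}{2}$ ($o{\left(s,d \right)} = - \frac{\left(\frac{117}{2} + 39 d\right) - s}{2} = - \frac{\frac{117}{2} - s + 39 d}{2} = - \frac{117}{4} + \frac{s}{2} - \frac{39 d}{2}$)
$o{\left(1,-8 \right)} K{\left(-14 \right)} = \left(- \frac{117}{4} + \frac{1}{2} \cdot 1 - -156\right) \left(-14\right) = \left(- \frac{117}{4} + \frac{1}{2} + 156\right) \left(-14\right) = \frac{509}{4} \left(-14\right) = - \frac{3563}{2}$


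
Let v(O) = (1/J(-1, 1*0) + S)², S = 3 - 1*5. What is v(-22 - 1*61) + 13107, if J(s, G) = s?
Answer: 13116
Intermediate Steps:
S = -2 (S = 3 - 5 = -2)
v(O) = 9 (v(O) = (1/(-1) - 2)² = (-1 - 2)² = (-3)² = 9)
v(-22 - 1*61) + 13107 = 9 + 13107 = 13116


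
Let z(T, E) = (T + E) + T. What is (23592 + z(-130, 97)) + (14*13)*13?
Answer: 25795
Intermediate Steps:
z(T, E) = E + 2*T (z(T, E) = (E + T) + T = E + 2*T)
(23592 + z(-130, 97)) + (14*13)*13 = (23592 + (97 + 2*(-130))) + (14*13)*13 = (23592 + (97 - 260)) + 182*13 = (23592 - 163) + 2366 = 23429 + 2366 = 25795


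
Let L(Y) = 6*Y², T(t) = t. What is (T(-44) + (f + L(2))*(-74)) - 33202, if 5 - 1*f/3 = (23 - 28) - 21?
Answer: -41904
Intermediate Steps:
f = 93 (f = 15 - 3*((23 - 28) - 21) = 15 - 3*(-5 - 21) = 15 - 3*(-26) = 15 + 78 = 93)
(T(-44) + (f + L(2))*(-74)) - 33202 = (-44 + (93 + 6*2²)*(-74)) - 33202 = (-44 + (93 + 6*4)*(-74)) - 33202 = (-44 + (93 + 24)*(-74)) - 33202 = (-44 + 117*(-74)) - 33202 = (-44 - 8658) - 33202 = -8702 - 33202 = -41904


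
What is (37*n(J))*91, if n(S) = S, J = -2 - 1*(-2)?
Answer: 0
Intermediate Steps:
J = 0 (J = -2 + 2 = 0)
(37*n(J))*91 = (37*0)*91 = 0*91 = 0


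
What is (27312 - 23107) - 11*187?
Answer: 2148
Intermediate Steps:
(27312 - 23107) - 11*187 = 4205 - 2057 = 2148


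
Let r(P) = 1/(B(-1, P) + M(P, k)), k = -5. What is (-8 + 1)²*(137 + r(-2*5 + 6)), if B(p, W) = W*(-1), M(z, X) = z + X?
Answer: 33516/5 ≈ 6703.2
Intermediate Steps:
M(z, X) = X + z
B(p, W) = -W
r(P) = -⅕ (r(P) = 1/(-P + (-5 + P)) = 1/(-5) = -⅕)
(-8 + 1)²*(137 + r(-2*5 + 6)) = (-8 + 1)²*(137 - ⅕) = (-7)²*(684/5) = 49*(684/5) = 33516/5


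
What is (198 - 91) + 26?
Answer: 133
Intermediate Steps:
(198 - 91) + 26 = 107 + 26 = 133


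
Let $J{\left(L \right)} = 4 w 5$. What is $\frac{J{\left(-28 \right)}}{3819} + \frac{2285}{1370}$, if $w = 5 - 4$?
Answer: $\frac{1750763}{1046406} \approx 1.6731$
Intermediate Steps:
$w = 1$
$J{\left(L \right)} = 20$ ($J{\left(L \right)} = 4 \cdot 1 \cdot 5 = 4 \cdot 5 = 20$)
$\frac{J{\left(-28 \right)}}{3819} + \frac{2285}{1370} = \frac{20}{3819} + \frac{2285}{1370} = 20 \cdot \frac{1}{3819} + 2285 \cdot \frac{1}{1370} = \frac{20}{3819} + \frac{457}{274} = \frac{1750763}{1046406}$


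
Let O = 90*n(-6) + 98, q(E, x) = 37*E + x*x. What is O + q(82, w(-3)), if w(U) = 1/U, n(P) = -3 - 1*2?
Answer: 24139/9 ≈ 2682.1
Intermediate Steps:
n(P) = -5 (n(P) = -3 - 2 = -5)
q(E, x) = x**2 + 37*E (q(E, x) = 37*E + x**2 = x**2 + 37*E)
O = -352 (O = 90*(-5) + 98 = -450 + 98 = -352)
O + q(82, w(-3)) = -352 + ((1/(-3))**2 + 37*82) = -352 + ((-1/3)**2 + 3034) = -352 + (1/9 + 3034) = -352 + 27307/9 = 24139/9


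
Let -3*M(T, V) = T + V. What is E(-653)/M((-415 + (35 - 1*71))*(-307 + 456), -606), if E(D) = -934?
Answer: -2802/67805 ≈ -0.041324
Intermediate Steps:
M(T, V) = -T/3 - V/3 (M(T, V) = -(T + V)/3 = -T/3 - V/3)
E(-653)/M((-415 + (35 - 1*71))*(-307 + 456), -606) = -934/(-(-415 + (35 - 1*71))*(-307 + 456)/3 - ⅓*(-606)) = -934/(-(-415 + (35 - 71))*149/3 + 202) = -934/(-(-415 - 36)*149/3 + 202) = -934/(-(-451)*149/3 + 202) = -934/(-⅓*(-67199) + 202) = -934/(67199/3 + 202) = -934/67805/3 = -934*3/67805 = -2802/67805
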